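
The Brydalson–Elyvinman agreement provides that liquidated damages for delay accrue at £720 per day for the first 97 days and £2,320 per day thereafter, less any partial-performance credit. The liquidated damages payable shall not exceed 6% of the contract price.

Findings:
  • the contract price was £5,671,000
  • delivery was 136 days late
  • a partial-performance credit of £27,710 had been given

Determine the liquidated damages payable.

Liquidated damages: £132,610

First 97 days: 97 × £720 = £69,840
Remaining days: (136 − 97) × £2,320 = £90,480
Accrued per-day damages: £69,840 + £90,480 = £160,320
Less partial-performance credit: £160,320 − £27,710 = £132,610
Cap: 6% of £5,671,000 = £340,260
Cap at £340,260: £132,610 is within the cap, no reduction.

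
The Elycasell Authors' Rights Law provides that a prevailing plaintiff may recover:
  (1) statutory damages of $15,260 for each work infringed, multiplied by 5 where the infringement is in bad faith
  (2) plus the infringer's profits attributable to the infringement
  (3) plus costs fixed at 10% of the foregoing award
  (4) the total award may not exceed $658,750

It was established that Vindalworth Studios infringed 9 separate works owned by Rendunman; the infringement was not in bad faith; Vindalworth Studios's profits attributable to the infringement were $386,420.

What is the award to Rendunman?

$576,136

Statutory damages: 9 × $15,260 = $137,340
Infringement not in bad faith: no ×5 enhancement.
Combined award: $137,340 + $386,420 = $523,760
Costs: 10% of $523,760 = $52,376
Award plus costs: $523,760 + $52,376 = $576,136
Cap at $658,750: $576,136 is within the cap, no reduction.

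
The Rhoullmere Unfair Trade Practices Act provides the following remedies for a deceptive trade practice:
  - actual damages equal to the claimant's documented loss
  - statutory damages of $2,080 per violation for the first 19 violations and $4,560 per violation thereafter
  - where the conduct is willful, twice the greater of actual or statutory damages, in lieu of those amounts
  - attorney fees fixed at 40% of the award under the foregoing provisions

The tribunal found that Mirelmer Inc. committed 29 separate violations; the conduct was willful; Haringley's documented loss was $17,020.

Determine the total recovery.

First 19 violations: 19 × $2,080 = $39,520
Remaining violations: (29 − 19) × $4,560 = $45,600
Statutory damages: $39,520 + $45,600 = $85,120
Greater of actual damages ($17,020) or statutory damages ($85,120): $85,120
Doubled: 2 × $85,120 = $170,240
Attorney fees: 40% of $170,240 = $68,096
Total recovery: $170,240 + $68,096 = $238,336

$238,336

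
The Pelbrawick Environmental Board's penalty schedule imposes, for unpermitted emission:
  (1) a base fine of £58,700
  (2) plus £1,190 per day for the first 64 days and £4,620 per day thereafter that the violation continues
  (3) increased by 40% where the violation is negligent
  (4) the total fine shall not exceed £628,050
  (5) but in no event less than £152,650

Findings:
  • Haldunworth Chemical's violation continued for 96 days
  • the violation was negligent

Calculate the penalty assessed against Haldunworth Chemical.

First 64 days: 64 × £1,190 = £76,160
Remaining days: (96 − 64) × £4,620 = £147,840
Per-day component: £76,160 + £147,840 = £224,000
Base plus per-day: £58,700 + £224,000 = £282,700
Enhancement: 40% of £282,700 = £113,080
Enhanced fine: £282,700 + £113,080 = £395,780
Cap at £628,050: £395,780 is within the cap, no reduction.
Minimum £152,650: £395,780 meets the minimum, no increase.

Civil penalty: £395,780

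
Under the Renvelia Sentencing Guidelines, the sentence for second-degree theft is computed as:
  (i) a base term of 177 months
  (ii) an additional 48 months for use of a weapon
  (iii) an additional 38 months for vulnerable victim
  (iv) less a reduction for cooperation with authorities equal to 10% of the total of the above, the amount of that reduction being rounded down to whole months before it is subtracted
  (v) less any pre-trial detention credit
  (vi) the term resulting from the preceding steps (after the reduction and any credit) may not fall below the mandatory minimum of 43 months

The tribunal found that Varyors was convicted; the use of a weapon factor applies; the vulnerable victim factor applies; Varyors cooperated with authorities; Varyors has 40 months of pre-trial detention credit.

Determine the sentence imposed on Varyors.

Use of a weapon enhancement: +48 months
Vulnerable victim enhancement: +38 months
Adjusted term: 177 months + 48 months + 38 months = 263 months
Cooperation with authorities reduction: 10% of 263 months = 26 months (rounded down)
After reduction: 263 − 26 = 237 months
Less pre-trial detention credit: 237 months − 40 months = 197 months
Minimum 43 months: 197 months meets the minimum, no increase.

197 months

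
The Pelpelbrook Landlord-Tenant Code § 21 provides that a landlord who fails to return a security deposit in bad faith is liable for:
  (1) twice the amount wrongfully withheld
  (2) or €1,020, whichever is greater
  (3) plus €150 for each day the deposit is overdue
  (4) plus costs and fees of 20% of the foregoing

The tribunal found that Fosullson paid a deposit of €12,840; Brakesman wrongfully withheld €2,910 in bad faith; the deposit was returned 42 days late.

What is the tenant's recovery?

Doubled: 2 × €2,910 = €5,820
Minimum €1,020: €5,820 meets the minimum, no increase.
Late-return penalty: 42 × €150 = €6,300
Damages plus late penalty: €5,820 + €6,300 = €12,120
Costs and fees: 20% of €12,120 = €2,424
Total recovery: €12,120 + €2,424 = €14,544

€14,544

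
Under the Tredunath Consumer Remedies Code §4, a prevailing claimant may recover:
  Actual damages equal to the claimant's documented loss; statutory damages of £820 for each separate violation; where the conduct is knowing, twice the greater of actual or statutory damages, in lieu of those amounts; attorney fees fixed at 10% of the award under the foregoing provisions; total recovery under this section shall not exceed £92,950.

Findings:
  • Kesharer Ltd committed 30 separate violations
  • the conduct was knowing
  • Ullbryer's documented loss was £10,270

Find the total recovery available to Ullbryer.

Statutory damages: 30 × £820 = £24,600
Greater of actual damages (£10,270) or statutory damages (£24,600): £24,600
Doubled: 2 × £24,600 = £49,200
Attorney fees: 10% of £49,200 = £4,920
Total before cap: £49,200 + £4,920 = £54,120
Cap at £92,950: £54,120 is within the cap, no reduction.

£54,120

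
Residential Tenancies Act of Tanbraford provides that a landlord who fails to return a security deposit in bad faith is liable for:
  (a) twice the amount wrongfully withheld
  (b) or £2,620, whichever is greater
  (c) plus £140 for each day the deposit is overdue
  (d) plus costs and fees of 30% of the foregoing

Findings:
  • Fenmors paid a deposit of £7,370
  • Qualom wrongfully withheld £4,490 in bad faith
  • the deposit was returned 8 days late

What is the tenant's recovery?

£13,130

Doubled: 2 × £4,490 = £8,980
Minimum £2,620: £8,980 meets the minimum, no increase.
Late-return penalty: 8 × £140 = £1,120
Damages plus late penalty: £8,980 + £1,120 = £10,100
Costs and fees: 30% of £10,100 = £3,030
Total recovery: £10,100 + £3,030 = £13,130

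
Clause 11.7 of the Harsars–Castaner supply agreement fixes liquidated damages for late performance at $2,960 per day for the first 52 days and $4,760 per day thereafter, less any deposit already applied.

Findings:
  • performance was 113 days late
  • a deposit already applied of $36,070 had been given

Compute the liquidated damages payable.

$408,210

First 52 days: 52 × $2,960 = $153,920
Remaining days: (113 − 52) × $4,760 = $290,360
Accrued per-day damages: $153,920 + $290,360 = $444,280
Less deposit already applied: $444,280 − $36,070 = $408,210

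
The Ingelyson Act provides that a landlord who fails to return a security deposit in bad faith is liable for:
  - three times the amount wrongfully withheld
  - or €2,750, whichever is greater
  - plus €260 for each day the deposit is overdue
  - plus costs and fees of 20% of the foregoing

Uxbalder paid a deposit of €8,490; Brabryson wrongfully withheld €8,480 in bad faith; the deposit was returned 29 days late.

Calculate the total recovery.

Trebled: 3 × €8,480 = €25,440
Minimum €2,750: €25,440 meets the minimum, no increase.
Late-return penalty: 29 × €260 = €7,540
Damages plus late penalty: €25,440 + €7,540 = €32,980
Costs and fees: 20% of €32,980 = €6,596
Total recovery: €32,980 + €6,596 = €39,576

Recovery: €39,576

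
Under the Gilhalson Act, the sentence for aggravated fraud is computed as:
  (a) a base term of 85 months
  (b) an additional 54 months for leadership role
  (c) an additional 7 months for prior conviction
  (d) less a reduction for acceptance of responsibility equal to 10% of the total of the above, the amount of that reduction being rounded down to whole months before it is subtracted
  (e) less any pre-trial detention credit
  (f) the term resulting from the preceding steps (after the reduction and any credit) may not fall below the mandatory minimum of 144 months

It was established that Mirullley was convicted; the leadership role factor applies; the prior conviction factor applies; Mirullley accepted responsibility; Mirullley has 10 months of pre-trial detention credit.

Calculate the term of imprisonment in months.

Leadership role enhancement: +54 months
Prior conviction enhancement: +7 months
Adjusted term: 85 months + 54 months + 7 months = 146 months
Acceptance of responsibility reduction: 10% of 146 months = 14 months (rounded down)
After reduction: 146 − 14 = 132 months
Less pre-trial detention credit: 132 months − 10 months = 122 months
Minimum 144 months: 122 months is below the minimum → 144 months

144 months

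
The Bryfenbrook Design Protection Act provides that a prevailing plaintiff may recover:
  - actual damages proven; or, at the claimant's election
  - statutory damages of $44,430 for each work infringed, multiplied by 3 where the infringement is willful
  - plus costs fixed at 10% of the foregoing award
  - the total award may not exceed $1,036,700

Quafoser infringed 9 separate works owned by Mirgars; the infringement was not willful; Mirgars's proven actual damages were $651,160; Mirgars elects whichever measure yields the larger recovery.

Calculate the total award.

$716,276

Statutory damages: 9 × $44,430 = $399,870
Infringement not willful: no ×3 enhancement.
Greater of actual damages ($651,160) or statutory damages ($399,870): $651,160
Costs: 10% of $651,160 = $65,116
Award plus costs: $651,160 + $65,116 = $716,276
Cap at $1,036,700: $716,276 is within the cap, no reduction.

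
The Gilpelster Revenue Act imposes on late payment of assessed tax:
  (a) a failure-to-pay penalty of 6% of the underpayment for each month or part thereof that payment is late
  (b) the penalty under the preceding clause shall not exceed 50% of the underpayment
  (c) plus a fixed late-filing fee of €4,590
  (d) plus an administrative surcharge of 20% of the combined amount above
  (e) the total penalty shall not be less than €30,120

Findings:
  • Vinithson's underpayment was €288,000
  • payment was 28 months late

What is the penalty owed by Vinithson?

Penalty: €178,308

Accrued rate: 6% × 28 = 168%, capped at 50% → 50%
Failure-to-pay penalty: 50% of €288,000 = €144,000
Penalty before surcharge: €144,000 + €4,590 = €148,590
Administrative surcharge: 20% of €148,590 = €29,718
Total penalty: €148,590 + €29,718 = €178,308
Minimum €30,120: €178,308 meets the minimum, no increase.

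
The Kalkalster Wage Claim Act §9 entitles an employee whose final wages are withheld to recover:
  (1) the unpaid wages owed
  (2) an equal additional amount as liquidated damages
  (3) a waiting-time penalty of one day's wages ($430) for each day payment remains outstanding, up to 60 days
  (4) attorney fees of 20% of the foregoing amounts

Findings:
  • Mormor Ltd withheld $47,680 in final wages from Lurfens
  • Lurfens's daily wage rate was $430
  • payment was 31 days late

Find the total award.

Liquidated damages (equal amount): $47,680
Penalty days: min(31, 60) = 31
Waiting-time penalty: 31 × $430 = $13,330
Subtotal: $47,680 + $47,680 + $13,330 = $108,690
Attorney fees: 20% of $108,690 = $21,738
Total award: $108,690 + $21,738 = $130,428

$130,428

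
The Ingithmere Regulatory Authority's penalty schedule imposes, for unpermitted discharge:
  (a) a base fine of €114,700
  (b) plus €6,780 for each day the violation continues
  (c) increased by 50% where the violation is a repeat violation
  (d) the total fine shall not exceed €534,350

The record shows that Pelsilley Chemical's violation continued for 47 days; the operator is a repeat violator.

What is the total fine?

Civil penalty: €534,350

Per-day component: 47 × €6,780 = €318,660
Base plus per-day: €114,700 + €318,660 = €433,360
Enhancement: 50% of €433,360 = €216,680
Enhanced fine: €433,360 + €216,680 = €650,040
Cap at €534,350: €650,040 exceeds the cap → €534,350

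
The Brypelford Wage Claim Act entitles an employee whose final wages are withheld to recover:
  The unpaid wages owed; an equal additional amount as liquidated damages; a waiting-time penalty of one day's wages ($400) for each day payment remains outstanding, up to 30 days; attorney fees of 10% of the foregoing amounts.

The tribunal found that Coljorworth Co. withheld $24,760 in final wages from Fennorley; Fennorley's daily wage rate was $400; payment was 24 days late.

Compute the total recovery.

Liquidated damages (equal amount): $24,760
Penalty days: min(24, 30) = 24
Waiting-time penalty: 24 × $400 = $9,600
Subtotal: $24,760 + $24,760 + $9,600 = $59,120
Attorney fees: 10% of $59,120 = $5,912
Total award: $59,120 + $5,912 = $65,032

Total award: $65,032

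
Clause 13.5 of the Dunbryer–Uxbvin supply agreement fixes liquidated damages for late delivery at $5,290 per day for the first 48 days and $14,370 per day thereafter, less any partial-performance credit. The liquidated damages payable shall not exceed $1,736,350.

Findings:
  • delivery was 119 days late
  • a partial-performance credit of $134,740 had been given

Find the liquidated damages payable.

First 48 days: 48 × $5,290 = $253,920
Remaining days: (119 − 48) × $14,370 = $1,020,270
Accrued per-day damages: $253,920 + $1,020,270 = $1,274,190
Less partial-performance credit: $1,274,190 − $134,740 = $1,139,450
Cap at $1,736,350: $1,139,450 is within the cap, no reduction.

$1,139,450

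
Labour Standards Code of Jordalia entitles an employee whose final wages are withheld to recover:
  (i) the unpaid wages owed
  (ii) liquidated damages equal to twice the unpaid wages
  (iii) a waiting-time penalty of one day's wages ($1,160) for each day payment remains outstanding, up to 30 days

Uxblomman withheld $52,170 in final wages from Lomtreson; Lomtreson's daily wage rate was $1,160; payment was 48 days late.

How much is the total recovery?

Doubled: 2 × $52,170 = $104,340
Penalty days: min(48, 30) = 30
Waiting-time penalty: 30 × $1,160 = $34,800
Total award: $52,170 + $104,340 + $34,800 = $191,310

$191,310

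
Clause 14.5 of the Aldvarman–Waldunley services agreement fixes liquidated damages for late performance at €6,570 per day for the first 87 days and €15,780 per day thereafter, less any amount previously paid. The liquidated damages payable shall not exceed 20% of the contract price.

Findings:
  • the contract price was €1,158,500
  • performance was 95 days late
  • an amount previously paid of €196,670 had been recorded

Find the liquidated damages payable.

First 87 days: 87 × €6,570 = €571,590
Remaining days: (95 − 87) × €15,780 = €126,240
Accrued per-day damages: €571,590 + €126,240 = €697,830
Less amount previously paid: €697,830 − €196,670 = €501,160
Cap: 20% of €1,158,500 = €231,700
Cap at €231,700: €501,160 exceeds the cap → €231,700

€231,700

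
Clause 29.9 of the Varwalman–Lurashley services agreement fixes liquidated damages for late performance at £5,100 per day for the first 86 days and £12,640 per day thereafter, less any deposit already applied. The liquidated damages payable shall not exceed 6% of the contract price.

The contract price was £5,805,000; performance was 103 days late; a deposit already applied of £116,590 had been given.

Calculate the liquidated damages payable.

First 86 days: 86 × £5,100 = £438,600
Remaining days: (103 − 86) × £12,640 = £214,880
Accrued per-day damages: £438,600 + £214,880 = £653,480
Less deposit already applied: £653,480 − £116,590 = £536,890
Cap: 6% of £5,805,000 = £348,300
Cap at £348,300: £536,890 exceeds the cap → £348,300

£348,300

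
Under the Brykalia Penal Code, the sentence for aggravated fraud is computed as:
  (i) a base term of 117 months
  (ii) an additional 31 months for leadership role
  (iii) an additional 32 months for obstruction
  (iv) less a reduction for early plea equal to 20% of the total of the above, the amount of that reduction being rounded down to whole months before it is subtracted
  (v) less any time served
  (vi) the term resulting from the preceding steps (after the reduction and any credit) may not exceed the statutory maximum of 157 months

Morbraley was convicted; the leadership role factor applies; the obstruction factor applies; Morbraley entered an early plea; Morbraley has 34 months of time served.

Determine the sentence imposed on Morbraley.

110 months

Leadership role enhancement: +31 months
Obstruction enhancement: +32 months
Adjusted term: 117 months + 31 months + 32 months = 180 months
Early plea reduction: 20% of 180 months = 36 months (rounded down)
After reduction: 180 − 36 = 144 months
Less time served: 144 months − 34 months = 110 months
Cap at 157 months: 110 months is within the cap, no reduction.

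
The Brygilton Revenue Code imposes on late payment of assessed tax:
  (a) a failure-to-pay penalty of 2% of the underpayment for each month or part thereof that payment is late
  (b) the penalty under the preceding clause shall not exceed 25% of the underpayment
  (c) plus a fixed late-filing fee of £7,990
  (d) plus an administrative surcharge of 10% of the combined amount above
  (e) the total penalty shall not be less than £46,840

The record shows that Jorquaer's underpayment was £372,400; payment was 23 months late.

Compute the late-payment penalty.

£111,199

Accrued rate: 2% × 23 = 46%, capped at 25% → 25%
Failure-to-pay penalty: 25% of £372,400 = £93,100
Penalty before surcharge: £93,100 + £7,990 = £101,090
Administrative surcharge: 10% of £101,090 = £10,109
Total penalty: £101,090 + £10,109 = £111,199
Minimum £46,840: £111,199 meets the minimum, no increase.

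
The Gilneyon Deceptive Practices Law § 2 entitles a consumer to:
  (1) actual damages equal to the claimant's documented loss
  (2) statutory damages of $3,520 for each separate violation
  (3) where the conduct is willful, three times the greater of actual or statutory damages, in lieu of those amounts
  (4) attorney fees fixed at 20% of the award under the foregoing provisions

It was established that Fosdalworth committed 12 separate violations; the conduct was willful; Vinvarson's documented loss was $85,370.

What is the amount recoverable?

$307,332

Statutory damages: 12 × $3,520 = $42,240
Greater of actual damages ($85,370) or statutory damages ($42,240): $85,370
Trebled: 3 × $85,370 = $256,110
Attorney fees: 20% of $256,110 = $51,222
Total recovery: $256,110 + $51,222 = $307,332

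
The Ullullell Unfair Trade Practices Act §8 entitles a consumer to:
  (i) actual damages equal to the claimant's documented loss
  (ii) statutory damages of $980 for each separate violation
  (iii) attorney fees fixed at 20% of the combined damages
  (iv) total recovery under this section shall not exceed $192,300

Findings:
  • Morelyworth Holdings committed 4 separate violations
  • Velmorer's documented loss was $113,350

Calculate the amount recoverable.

Statutory damages: 4 × $980 = $3,920
Combined damages: $113,350 + $3,920 = $117,270
Attorney fees: 20% of $117,270 = $23,454
Total before cap: $117,270 + $23,454 = $140,724
Cap at $192,300: $140,724 is within the cap, no reduction.

$140,724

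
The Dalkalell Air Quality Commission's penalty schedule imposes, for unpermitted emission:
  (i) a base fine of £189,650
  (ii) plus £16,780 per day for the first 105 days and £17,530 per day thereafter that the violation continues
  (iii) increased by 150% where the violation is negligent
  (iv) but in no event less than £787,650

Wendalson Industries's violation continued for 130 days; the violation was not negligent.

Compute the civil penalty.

£2,389,800

First 105 days: 105 × £16,780 = £1,761,900
Remaining days: (130 − 105) × £17,530 = £438,250
Per-day component: £1,761,900 + £438,250 = £2,200,150
Base plus per-day: £189,650 + £2,200,150 = £2,389,800
The violation was not negligent: no 150% increase.
Minimum £787,650: £2,389,800 meets the minimum, no increase.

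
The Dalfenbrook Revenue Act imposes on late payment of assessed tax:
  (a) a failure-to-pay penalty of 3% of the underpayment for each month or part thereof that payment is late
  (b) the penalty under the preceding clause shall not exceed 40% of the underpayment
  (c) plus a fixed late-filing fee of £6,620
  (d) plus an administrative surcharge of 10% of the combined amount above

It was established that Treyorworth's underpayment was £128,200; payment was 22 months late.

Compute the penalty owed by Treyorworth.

Accrued rate: 3% × 22 = 66%, capped at 40% → 40%
Failure-to-pay penalty: 40% of £128,200 = £51,280
Penalty before surcharge: £51,280 + £6,620 = £57,900
Administrative surcharge: 10% of £57,900 = £5,790
Total penalty: £57,900 + £5,790 = £63,690

£63,690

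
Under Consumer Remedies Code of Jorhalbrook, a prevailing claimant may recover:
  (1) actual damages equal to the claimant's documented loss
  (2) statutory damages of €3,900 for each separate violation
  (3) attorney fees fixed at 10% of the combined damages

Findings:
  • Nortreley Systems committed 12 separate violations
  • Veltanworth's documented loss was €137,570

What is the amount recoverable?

Statutory damages: 12 × €3,900 = €46,800
Combined damages: €137,570 + €46,800 = €184,370
Attorney fees: 10% of €184,370 = €18,437
Total recovery: €184,370 + €18,437 = €202,807

€202,807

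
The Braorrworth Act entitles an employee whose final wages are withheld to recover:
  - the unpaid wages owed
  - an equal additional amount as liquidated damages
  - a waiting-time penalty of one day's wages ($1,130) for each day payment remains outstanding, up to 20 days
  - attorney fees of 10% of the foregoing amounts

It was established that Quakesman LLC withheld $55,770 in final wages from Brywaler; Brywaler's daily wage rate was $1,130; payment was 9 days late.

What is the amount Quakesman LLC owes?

Liquidated damages (equal amount): $55,770
Penalty days: min(9, 20) = 9
Waiting-time penalty: 9 × $1,130 = $10,170
Subtotal: $55,770 + $55,770 + $10,170 = $121,710
Attorney fees: 10% of $121,710 = $12,171
Total award: $121,710 + $12,171 = $133,881

$133,881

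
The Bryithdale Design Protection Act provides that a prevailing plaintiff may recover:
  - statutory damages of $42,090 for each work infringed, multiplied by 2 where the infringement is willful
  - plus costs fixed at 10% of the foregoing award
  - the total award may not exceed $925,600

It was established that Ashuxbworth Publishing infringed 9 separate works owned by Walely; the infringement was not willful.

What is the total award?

Award: $416,691

Statutory damages: 9 × $42,090 = $378,810
Infringement not willful: no ×2 enhancement.
Costs: 10% of $378,810 = $37,881
Award plus costs: $378,810 + $37,881 = $416,691
Cap at $925,600: $416,691 is within the cap, no reduction.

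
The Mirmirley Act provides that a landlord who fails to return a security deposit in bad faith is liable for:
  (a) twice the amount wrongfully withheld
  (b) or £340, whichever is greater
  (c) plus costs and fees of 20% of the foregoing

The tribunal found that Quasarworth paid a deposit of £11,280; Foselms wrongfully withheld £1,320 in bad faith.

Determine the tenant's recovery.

£3,168

Doubled: 2 × £1,320 = £2,640
Minimum £340: £2,640 meets the minimum, no increase.
Costs and fees: 20% of £2,640 = £528
Total recovery: £2,640 + £528 = £3,168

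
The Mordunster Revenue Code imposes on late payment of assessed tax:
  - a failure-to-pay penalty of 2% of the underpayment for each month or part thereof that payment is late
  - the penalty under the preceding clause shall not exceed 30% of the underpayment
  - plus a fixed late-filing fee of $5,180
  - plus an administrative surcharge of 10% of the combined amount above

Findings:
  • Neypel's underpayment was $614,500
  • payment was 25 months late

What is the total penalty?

Accrued rate: 2% × 25 = 50%, capped at 30% → 30%
Failure-to-pay penalty: 30% of $614,500 = $184,350
Penalty before surcharge: $184,350 + $5,180 = $189,530
Administrative surcharge: 10% of $189,530 = $18,953
Total penalty: $189,530 + $18,953 = $208,483

$208,483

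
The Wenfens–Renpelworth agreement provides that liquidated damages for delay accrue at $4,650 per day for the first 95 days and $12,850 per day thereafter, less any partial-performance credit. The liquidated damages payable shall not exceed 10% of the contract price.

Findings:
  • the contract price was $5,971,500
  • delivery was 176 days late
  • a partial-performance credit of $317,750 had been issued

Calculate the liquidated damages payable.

First 95 days: 95 × $4,650 = $441,750
Remaining days: (176 − 95) × $12,850 = $1,040,850
Accrued per-day damages: $441,750 + $1,040,850 = $1,482,600
Less partial-performance credit: $1,482,600 − $317,750 = $1,164,850
Cap: 10% of $5,971,500 = $597,150
Cap at $597,150: $1,164,850 exceeds the cap → $597,150

$597,150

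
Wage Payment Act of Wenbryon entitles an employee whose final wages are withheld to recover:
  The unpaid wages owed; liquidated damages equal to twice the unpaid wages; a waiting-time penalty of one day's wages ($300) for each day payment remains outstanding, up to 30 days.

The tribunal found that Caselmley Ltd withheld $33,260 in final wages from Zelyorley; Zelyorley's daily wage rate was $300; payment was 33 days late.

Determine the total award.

Total award: $108,780

Doubled: 2 × $33,260 = $66,520
Penalty days: min(33, 30) = 30
Waiting-time penalty: 30 × $300 = $9,000
Total award: $33,260 + $66,520 + $9,000 = $108,780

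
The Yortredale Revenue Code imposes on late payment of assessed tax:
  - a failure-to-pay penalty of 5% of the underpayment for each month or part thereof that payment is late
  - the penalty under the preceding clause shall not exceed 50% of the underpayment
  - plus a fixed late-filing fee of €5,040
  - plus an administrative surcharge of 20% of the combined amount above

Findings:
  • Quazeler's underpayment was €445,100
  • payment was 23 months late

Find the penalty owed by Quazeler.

Accrued rate: 5% × 23 = 115%, capped at 50% → 50%
Failure-to-pay penalty: 50% of €445,100 = €222,550
Penalty before surcharge: €222,550 + €5,040 = €227,590
Administrative surcharge: 20% of €227,590 = €45,518
Total penalty: €227,590 + €45,518 = €273,108

€273,108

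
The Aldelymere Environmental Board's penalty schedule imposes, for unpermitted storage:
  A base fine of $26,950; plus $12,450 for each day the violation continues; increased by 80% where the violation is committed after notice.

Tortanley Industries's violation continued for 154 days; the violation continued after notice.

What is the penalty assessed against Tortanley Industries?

Per-day component: 154 × $12,450 = $1,917,300
Base plus per-day: $26,950 + $1,917,300 = $1,944,250
Enhancement: 80% of $1,944,250 = $1,555,400
Enhanced fine: $1,944,250 + $1,555,400 = $3,499,650

$3,499,650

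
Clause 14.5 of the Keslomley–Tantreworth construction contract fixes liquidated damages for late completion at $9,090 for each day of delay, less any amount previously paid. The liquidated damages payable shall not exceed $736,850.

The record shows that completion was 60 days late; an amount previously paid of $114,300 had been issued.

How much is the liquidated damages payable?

Per-day damages: 60 × $9,090 = $545,400
Less amount previously paid: $545,400 − $114,300 = $431,100
Cap at $736,850: $431,100 is within the cap, no reduction.

$431,100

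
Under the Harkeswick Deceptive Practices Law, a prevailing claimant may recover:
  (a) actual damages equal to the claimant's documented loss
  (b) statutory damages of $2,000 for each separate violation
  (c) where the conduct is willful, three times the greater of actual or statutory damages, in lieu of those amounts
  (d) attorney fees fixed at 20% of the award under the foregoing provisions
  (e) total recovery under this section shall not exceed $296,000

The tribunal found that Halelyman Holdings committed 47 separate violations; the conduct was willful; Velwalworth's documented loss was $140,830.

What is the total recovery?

Statutory damages: 47 × $2,000 = $94,000
Greater of actual damages ($140,830) or statutory damages ($94,000): $140,830
Trebled: 3 × $140,830 = $422,490
Attorney fees: 20% of $422,490 = $84,498
Total before cap: $422,490 + $84,498 = $506,988
Cap at $296,000: $506,988 exceeds the cap → $296,000

$296,000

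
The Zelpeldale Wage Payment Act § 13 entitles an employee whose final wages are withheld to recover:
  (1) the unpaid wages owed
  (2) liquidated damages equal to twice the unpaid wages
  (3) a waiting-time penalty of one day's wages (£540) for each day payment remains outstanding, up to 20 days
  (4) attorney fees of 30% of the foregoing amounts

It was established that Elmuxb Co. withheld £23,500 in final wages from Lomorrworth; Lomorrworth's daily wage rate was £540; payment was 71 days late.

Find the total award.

£105,690

Doubled: 2 × £23,500 = £47,000
Penalty days: min(71, 20) = 20
Waiting-time penalty: 20 × £540 = £10,800
Subtotal: £23,500 + £47,000 + £10,800 = £81,300
Attorney fees: 30% of £81,300 = £24,390
Total award: £81,300 + £24,390 = £105,690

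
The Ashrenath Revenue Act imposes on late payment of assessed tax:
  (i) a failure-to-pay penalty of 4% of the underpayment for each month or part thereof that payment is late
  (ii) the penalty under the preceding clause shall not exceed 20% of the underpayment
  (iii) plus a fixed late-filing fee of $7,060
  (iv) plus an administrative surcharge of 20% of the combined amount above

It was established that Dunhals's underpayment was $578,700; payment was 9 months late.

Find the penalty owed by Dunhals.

Penalty: $147,360

Accrued rate: 4% × 9 = 36%, capped at 20% → 20%
Failure-to-pay penalty: 20% of $578,700 = $115,740
Penalty before surcharge: $115,740 + $7,060 = $122,800
Administrative surcharge: 20% of $122,800 = $24,560
Total penalty: $122,800 + $24,560 = $147,360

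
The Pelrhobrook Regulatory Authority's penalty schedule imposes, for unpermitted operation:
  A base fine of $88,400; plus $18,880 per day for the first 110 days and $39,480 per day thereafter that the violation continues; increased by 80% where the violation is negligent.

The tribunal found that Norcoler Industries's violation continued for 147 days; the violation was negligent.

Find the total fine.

$6,526,728

First 110 days: 110 × $18,880 = $2,076,800
Remaining days: (147 − 110) × $39,480 = $1,460,760
Per-day component: $2,076,800 + $1,460,760 = $3,537,560
Base plus per-day: $88,400 + $3,537,560 = $3,625,960
Enhancement: 80% of $3,625,960 = $2,900,768
Enhanced fine: $3,625,960 + $2,900,768 = $6,526,728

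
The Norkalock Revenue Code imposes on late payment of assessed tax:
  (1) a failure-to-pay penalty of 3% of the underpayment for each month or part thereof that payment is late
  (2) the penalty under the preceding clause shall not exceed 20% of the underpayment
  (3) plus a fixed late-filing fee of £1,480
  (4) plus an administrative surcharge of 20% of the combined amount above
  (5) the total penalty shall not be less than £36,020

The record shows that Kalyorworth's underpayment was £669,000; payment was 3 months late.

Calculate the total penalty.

Accrued rate: 3% × 3 = 9%, capped at 20% → 9%
Failure-to-pay penalty: 9% of £669,000 = £60,210
Penalty before surcharge: £60,210 + £1,480 = £61,690
Administrative surcharge: 20% of £61,690 = £12,338
Total penalty: £61,690 + £12,338 = £74,028
Minimum £36,020: £74,028 meets the minimum, no increase.

£74,028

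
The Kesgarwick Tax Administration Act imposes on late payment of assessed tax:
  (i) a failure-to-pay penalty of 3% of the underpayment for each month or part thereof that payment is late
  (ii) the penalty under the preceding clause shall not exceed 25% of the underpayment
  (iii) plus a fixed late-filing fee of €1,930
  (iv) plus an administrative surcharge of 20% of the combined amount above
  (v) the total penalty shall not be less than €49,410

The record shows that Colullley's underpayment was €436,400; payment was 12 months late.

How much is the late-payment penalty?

Penalty: €133,236

Accrued rate: 3% × 12 = 36%, capped at 25% → 25%
Failure-to-pay penalty: 25% of €436,400 = €109,100
Penalty before surcharge: €109,100 + €1,930 = €111,030
Administrative surcharge: 20% of €111,030 = €22,206
Total penalty: €111,030 + €22,206 = €133,236
Minimum €49,410: €133,236 meets the minimum, no increase.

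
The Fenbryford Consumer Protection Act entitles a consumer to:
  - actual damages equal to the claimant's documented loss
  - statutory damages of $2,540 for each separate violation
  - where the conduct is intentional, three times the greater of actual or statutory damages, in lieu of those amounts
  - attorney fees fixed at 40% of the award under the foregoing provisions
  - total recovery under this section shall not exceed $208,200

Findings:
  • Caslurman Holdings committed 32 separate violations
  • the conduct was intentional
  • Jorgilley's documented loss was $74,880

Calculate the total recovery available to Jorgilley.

Statutory damages: 32 × $2,540 = $81,280
Greater of actual damages ($74,880) or statutory damages ($81,280): $81,280
Trebled: 3 × $81,280 = $243,840
Attorney fees: 40% of $243,840 = $97,536
Total before cap: $243,840 + $97,536 = $341,376
Cap at $208,200: $341,376 exceeds the cap → $208,200

$208,200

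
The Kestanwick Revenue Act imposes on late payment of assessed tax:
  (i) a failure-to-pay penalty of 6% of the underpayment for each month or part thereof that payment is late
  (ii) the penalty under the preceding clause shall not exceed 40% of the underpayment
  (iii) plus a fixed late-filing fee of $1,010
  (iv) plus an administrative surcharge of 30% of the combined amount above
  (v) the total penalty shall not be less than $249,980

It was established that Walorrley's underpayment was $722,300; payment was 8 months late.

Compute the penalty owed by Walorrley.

Accrued rate: 6% × 8 = 48%, capped at 40% → 40%
Failure-to-pay penalty: 40% of $722,300 = $288,920
Penalty before surcharge: $288,920 + $1,010 = $289,930
Administrative surcharge: 30% of $289,930 = $86,979
Total penalty: $289,930 + $86,979 = $376,909
Minimum $249,980: $376,909 meets the minimum, no increase.

$376,909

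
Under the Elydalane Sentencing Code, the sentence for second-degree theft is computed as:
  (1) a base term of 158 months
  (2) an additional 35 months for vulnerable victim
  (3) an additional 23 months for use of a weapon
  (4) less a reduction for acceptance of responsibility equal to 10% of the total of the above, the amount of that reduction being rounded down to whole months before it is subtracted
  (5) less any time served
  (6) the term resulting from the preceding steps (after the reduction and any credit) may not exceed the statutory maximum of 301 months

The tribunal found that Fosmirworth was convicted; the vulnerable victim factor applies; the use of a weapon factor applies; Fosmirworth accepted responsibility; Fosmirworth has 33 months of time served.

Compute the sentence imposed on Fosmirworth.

162 months

Vulnerable victim enhancement: +35 months
Use of a weapon enhancement: +23 months
Adjusted term: 158 months + 35 months + 23 months = 216 months
Acceptance of responsibility reduction: 10% of 216 months = 21 months (rounded down)
After reduction: 216 − 21 = 195 months
Less time served: 195 months − 33 months = 162 months
Cap at 301 months: 162 months is within the cap, no reduction.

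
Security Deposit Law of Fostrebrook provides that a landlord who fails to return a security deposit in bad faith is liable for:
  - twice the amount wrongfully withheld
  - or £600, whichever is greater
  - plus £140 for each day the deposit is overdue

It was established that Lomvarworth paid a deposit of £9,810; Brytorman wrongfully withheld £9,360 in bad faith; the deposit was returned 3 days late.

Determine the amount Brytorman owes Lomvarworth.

Doubled: 2 × £9,360 = £18,720
Minimum £600: £18,720 meets the minimum, no increase.
Late-return penalty: 3 × £140 = £420
Damages plus late penalty: £18,720 + £420 = £19,140

£19,140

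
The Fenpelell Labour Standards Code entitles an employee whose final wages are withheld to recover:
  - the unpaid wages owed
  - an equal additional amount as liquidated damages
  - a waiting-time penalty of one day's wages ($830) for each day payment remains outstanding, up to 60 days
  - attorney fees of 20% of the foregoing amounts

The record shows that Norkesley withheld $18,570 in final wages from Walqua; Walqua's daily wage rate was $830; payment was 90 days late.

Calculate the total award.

$104,328

Liquidated damages (equal amount): $18,570
Penalty days: min(90, 60) = 60
Waiting-time penalty: 60 × $830 = $49,800
Subtotal: $18,570 + $18,570 + $49,800 = $86,940
Attorney fees: 20% of $86,940 = $17,388
Total award: $86,940 + $17,388 = $104,328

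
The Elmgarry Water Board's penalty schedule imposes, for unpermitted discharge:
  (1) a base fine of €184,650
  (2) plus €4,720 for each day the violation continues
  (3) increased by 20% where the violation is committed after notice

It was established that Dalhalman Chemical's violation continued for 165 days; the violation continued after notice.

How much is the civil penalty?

Per-day component: 165 × €4,720 = €778,800
Base plus per-day: €184,650 + €778,800 = €963,450
Enhancement: 20% of €963,450 = €192,690
Enhanced fine: €963,450 + €192,690 = €1,156,140

€1,156,140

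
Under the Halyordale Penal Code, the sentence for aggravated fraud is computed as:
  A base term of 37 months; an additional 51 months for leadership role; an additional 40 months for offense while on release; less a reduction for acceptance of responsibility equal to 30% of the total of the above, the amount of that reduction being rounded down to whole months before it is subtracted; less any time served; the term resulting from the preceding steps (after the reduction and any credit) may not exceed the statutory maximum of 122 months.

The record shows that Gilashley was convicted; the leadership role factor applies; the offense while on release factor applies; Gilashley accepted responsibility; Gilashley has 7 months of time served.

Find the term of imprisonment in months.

Leadership role enhancement: +51 months
Offense while on release enhancement: +40 months
Adjusted term: 37 months + 51 months + 40 months = 128 months
Acceptance of responsibility reduction: 30% of 128 months = 38 months (rounded down)
After reduction: 128 − 38 = 90 months
Less time served: 90 months − 7 months = 83 months
Cap at 122 months: 83 months is within the cap, no reduction.

Sentence: 83 months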